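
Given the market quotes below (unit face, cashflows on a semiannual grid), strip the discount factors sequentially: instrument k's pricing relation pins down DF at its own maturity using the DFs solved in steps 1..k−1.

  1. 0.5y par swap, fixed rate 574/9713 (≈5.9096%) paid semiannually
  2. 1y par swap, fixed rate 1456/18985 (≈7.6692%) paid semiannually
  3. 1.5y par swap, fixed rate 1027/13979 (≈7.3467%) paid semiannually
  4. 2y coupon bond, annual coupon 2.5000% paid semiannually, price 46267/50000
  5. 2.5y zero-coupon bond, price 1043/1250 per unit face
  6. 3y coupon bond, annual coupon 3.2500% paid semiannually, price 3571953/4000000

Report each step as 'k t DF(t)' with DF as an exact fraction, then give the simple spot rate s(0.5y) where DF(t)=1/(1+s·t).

1 1/2 9713/10000
2 1 1159/1250
3 3/2 8973/10000
4 2 4397/5000
5 5/2 1043/1250
6 3 4033/5000
s(0.5y) = (1/(9713/10000) − 1)/(1/2) = 574/9713 ≈ 5.9096%

step 1 [0.5y] swap r/2=287/9713: DF=(1 − 287/9713·(0))/(1+287/9713) = 9713/10000 ≈ 0.971300
step 2 [1y] swap r/2=728/18985: DF=(1 − 728/18985·(0.971300))/(1+728/18985) = 1159/1250 ≈ 0.927200
step 3 [1.5y] swap r/2=1027/27958: DF=(1 − 1027/27958·(0.971300+0.927200))/(1+1027/27958) = 8973/10000 ≈ 0.897300
step 4 [2y] bond c/2=1/80: DF=(46267/50000 − 1/80·(0.971300+0.927200+0.897300))/(1+1/80) = 4397/5000 ≈ 0.879400
step 5 [2.5y] zero: DF = P = 1043/1250 ≈ 0.834400
step 6 [3y] bond c/2=13/800: DF=(3571953/4000000 − 13/800·(0.971300+0.927200+0.897300+0.879400+0.834400))/(1+13/800) = 4033/5000 ≈ 0.806600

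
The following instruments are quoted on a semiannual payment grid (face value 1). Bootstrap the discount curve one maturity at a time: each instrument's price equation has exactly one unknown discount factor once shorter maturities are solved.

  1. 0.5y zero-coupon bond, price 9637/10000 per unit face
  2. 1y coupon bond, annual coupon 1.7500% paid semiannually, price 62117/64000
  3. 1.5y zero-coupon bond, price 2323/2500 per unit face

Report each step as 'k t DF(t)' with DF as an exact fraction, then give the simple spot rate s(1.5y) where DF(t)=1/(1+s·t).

1 1/2 9637/10000
2 1 4769/5000
3 3/2 2323/2500
s(1.5y) = (1/(2323/2500) − 1)/(3/2) = 118/2323 ≈ 5.0796%

step 1 [0.5y] zero: DF = P = 9637/10000 ≈ 0.963700
step 2 [1y] bond c/2=7/800: DF=(62117/64000 − 7/800·(0.963700))/(1+7/800) = 4769/5000 ≈ 0.953800
step 3 [1.5y] zero: DF = P = 2323/2500 ≈ 0.929200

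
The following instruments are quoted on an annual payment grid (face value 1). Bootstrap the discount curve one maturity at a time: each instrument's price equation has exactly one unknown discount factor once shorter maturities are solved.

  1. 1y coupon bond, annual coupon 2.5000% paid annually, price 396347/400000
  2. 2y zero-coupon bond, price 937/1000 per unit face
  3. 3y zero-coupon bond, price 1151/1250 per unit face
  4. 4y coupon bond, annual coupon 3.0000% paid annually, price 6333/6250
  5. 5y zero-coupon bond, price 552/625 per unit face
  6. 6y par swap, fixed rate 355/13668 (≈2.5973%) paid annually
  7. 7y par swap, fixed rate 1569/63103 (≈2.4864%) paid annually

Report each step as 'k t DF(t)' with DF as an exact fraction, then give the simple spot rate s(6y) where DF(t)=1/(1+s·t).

1 1 9667/10000
2 2 937/1000
3 3 1151/1250
4 4 1803/2000
5 5 552/625
6 6 429/500
7 7 8431/10000
s(6y) = (1/(429/500) − 1)/(6) = 71/2574 ≈ 2.7584%

step 1 [1y] bond c/1=1/40: DF=(396347/400000 − 1/40·(0))/(1+1/40) = 9667/10000 ≈ 0.966700
step 2 [2y] zero: DF = P = 937/1000 ≈ 0.937000
step 3 [3y] zero: DF = P = 1151/1250 ≈ 0.920800
step 4 [4y] bond c/1=3/100: DF=(6333/6250 − 3/100·(0.966700+0.937000+0.920800))/(1+3/100) = 1803/2000 ≈ 0.901500
step 5 [5y] zero: DF = P = 552/625 ≈ 0.883200
step 6 [6y] swap r/1=355/13668: DF=(1 − 355/13668·(0.966700+0.937000+0.920800+0.901500+0.883200))/(1+355/13668) = 429/500 ≈ 0.858000
step 7 [7y] swap r/1=1569/63103: DF=(1 − 1569/63103·(0.966700+0.937000+0.920800+0.901500+0.883200+0.858000))/(1+1569/63103) = 8431/10000 ≈ 0.843100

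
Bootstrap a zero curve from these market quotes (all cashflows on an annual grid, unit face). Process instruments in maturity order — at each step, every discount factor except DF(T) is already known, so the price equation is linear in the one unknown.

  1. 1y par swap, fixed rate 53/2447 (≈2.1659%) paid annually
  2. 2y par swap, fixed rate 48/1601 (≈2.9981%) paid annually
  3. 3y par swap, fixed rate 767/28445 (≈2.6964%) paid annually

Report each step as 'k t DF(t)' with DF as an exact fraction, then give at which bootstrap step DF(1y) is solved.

1 1 2447/2500
2 2 589/625
3 3 9233/10000
DF(1y) is solved at step 1

step 1 [1y] swap r/1=53/2447: DF=(1 − 53/2447·(0))/(1+53/2447) = 2447/2500 ≈ 0.978800
step 2 [2y] swap r/1=48/1601: DF=(1 − 48/1601·(0.978800))/(1+48/1601) = 589/625 ≈ 0.942400
step 3 [3y] swap r/1=767/28445: DF=(1 − 767/28445·(0.978800+0.942400))/(1+767/28445) = 9233/10000 ≈ 0.923300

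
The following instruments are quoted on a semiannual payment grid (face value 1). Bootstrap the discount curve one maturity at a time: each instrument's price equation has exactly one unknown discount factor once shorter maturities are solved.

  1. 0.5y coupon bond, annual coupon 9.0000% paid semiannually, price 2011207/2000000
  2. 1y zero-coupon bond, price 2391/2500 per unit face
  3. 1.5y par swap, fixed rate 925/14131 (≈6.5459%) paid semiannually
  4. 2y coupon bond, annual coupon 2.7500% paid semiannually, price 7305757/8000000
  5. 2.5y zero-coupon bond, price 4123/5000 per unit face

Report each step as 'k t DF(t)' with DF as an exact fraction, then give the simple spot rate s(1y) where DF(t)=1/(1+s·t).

step 1 [0.5y] bond c/2=9/200: DF=(2011207/2000000 − 9/200·(0))/(1+9/200) = 9623/10000 ≈ 0.962300
step 2 [1y] zero: DF = P = 2391/2500 ≈ 0.956400
step 3 [1.5y] swap r/2=925/28262: DF=(1 − 925/28262·(0.962300+0.956400))/(1+925/28262) = 363/400 ≈ 0.907500
step 4 [2y] bond c/2=11/800: DF=(7305757/8000000 − 11/800·(0.962300+0.956400+0.907500))/(1+11/800) = 69/80 ≈ 0.862500
step 5 [2.5y] zero: DF = P = 4123/5000 ≈ 0.824600

1 1/2 9623/10000
2 1 2391/2500
3 3/2 363/400
4 2 69/80
5 5/2 4123/5000
s(1y) = (1/(2391/2500) − 1)/(1) = 109/2391 ≈ 4.5588%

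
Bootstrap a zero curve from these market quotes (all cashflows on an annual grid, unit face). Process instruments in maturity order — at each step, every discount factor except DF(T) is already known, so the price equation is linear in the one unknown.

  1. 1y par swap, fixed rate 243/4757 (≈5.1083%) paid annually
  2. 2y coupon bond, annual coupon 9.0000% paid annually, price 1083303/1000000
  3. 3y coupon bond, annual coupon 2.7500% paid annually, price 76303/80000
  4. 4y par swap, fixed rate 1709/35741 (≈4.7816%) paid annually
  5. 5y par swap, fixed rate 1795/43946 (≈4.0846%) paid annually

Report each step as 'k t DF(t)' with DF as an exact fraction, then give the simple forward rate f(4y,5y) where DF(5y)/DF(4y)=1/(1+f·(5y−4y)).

1 1 4757/5000
2 2 9153/10000
3 3 8783/10000
4 4 8291/10000
5 5 1641/2000
f(4y,5y) = ((8291/10000)/(1641/2000) − 1)/(1) = 86/8205 ≈ 1.0481%

step 1 [1y] swap r/1=243/4757: DF=(1 − 243/4757·(0))/(1+243/4757) = 4757/5000 ≈ 0.951400
step 2 [2y] bond c/1=9/100: DF=(1083303/1000000 − 9/100·(0.951400))/(1+9/100) = 9153/10000 ≈ 0.915300
step 3 [3y] bond c/1=11/400: DF=(76303/80000 − 11/400·(0.951400+0.915300))/(1+11/400) = 8783/10000 ≈ 0.878300
step 4 [4y] swap r/1=1709/35741: DF=(1 − 1709/35741·(0.951400+0.915300+0.878300))/(1+1709/35741) = 8291/10000 ≈ 0.829100
step 5 [5y] swap r/1=1795/43946: DF=(1 − 1795/43946·(0.951400+0.915300+0.878300+0.829100))/(1+1795/43946) = 1641/2000 ≈ 0.820500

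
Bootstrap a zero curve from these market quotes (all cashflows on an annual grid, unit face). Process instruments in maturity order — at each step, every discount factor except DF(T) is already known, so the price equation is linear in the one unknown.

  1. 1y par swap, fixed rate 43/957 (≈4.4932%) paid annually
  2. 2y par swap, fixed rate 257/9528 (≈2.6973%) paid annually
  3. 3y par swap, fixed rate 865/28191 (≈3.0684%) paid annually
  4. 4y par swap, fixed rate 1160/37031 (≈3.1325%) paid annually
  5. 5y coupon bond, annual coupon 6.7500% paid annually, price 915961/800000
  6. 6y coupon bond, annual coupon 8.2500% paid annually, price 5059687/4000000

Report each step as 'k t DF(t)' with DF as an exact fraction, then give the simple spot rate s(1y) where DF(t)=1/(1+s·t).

step 1 [1y] swap r/1=43/957: DF=(1 − 43/957·(0))/(1+43/957) = 957/1000 ≈ 0.957000
step 2 [2y] swap r/1=257/9528: DF=(1 − 257/9528·(0.957000))/(1+257/9528) = 4743/5000 ≈ 0.948600
step 3 [3y] swap r/1=865/28191: DF=(1 − 865/28191·(0.957000+0.948600))/(1+865/28191) = 1827/2000 ≈ 0.913500
step 4 [4y] swap r/1=1160/37031: DF=(1 − 1160/37031·(0.957000+0.948600+0.913500))/(1+1160/37031) = 221/250 ≈ 0.884000
step 5 [5y] bond c/1=27/400: DF=(915961/800000 − 27/400·(0.957000+0.948600+0.913500+0.884000))/(1+27/400) = 524/625 ≈ 0.838400
step 6 [6y] bond c/1=33/400: DF=(5059687/4000000 − 33/400·(0.957000+0.948600+0.913500+0.884000+0.838400))/(1+33/400) = 514/625 ≈ 0.822400

1 1 957/1000
2 2 4743/5000
3 3 1827/2000
4 4 221/250
5 5 524/625
6 6 514/625
s(1y) = (1/(957/1000) − 1)/(1) = 43/957 ≈ 4.4932%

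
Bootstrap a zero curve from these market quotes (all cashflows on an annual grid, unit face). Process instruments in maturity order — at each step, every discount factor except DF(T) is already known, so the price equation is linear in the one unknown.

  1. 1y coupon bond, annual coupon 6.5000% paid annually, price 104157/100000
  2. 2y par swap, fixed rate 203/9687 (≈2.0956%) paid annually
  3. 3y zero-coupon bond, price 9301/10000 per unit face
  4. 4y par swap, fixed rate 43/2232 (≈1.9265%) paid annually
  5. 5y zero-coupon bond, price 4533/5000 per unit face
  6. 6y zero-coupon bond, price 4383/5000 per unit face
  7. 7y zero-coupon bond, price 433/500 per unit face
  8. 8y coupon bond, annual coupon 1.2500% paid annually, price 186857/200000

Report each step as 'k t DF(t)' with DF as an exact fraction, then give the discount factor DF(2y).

step 1 [1y] bond c/1=13/200: DF=(104157/100000 − 13/200·(0))/(1+13/200) = 489/500 ≈ 0.978000
step 2 [2y] swap r/1=203/9687: DF=(1 − 203/9687·(0.978000))/(1+203/9687) = 4797/5000 ≈ 0.959400
step 3 [3y] zero: DF = P = 9301/10000 ≈ 0.930100
step 4 [4y] swap r/1=43/2232: DF=(1 − 43/2232·(0.978000+0.959400+0.930100))/(1+43/2232) = 9269/10000 ≈ 0.926900
step 5 [5y] zero: DF = P = 4533/5000 ≈ 0.906600
step 6 [6y] zero: DF = P = 4383/5000 ≈ 0.876600
step 7 [7y] zero: DF = P = 433/500 ≈ 0.866000
step 8 [8y] bond c/1=1/80: DF=(186857/200000 − 1/80·(0.978000+0.959400+0.930100+0.926900+0.906600+0.876600+0.866000))/(1+1/80) = 527/625 ≈ 0.843200

1 1 489/500
2 2 4797/5000
3 3 9301/10000
4 4 9269/10000
5 5 4533/5000
6 6 4383/5000
7 7 433/500
8 8 527/625
DF(2y) = 4797/5000 ≈ 0.959400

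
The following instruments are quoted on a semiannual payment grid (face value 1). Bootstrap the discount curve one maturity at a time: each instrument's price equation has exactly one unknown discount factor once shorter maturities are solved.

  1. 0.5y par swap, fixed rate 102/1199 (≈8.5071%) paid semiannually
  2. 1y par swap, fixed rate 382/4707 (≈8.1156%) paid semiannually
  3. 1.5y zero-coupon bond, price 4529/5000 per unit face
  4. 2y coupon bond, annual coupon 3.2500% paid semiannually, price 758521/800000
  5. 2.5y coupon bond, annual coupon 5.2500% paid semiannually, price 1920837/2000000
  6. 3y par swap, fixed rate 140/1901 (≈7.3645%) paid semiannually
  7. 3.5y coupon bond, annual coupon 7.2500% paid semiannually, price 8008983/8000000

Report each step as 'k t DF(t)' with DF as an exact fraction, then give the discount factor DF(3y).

1 1/2 1199/1250
2 1 2309/2500
3 3/2 4529/5000
4 2 2221/2500
5 5/2 4209/5000
6 3 201/250
7 7/2 7799/10000
DF(3y) = 201/250 ≈ 0.804000

step 1 [0.5y] swap r/2=51/1199: DF=(1 − 51/1199·(0))/(1+51/1199) = 1199/1250 ≈ 0.959200
step 2 [1y] swap r/2=191/4707: DF=(1 − 191/4707·(0.959200))/(1+191/4707) = 2309/2500 ≈ 0.923600
step 3 [1.5y] zero: DF = P = 4529/5000 ≈ 0.905800
step 4 [2y] bond c/2=13/800: DF=(758521/800000 − 13/800·(0.959200+0.923600+0.905800))/(1+13/800) = 2221/2500 ≈ 0.888400
step 5 [2.5y] bond c/2=21/800: DF=(1920837/2000000 − 21/800·(0.959200+0.923600+0.905800+0.888400))/(1+21/800) = 4209/5000 ≈ 0.841800
step 6 [3y] swap r/2=70/1901: DF=(1 − 70/1901·(0.959200+0.923600+0.905800+0.888400+0.841800))/(1+70/1901) = 201/250 ≈ 0.804000
step 7 [3.5y] bond c/2=29/800: DF=(8008983/8000000 − 29/800·(0.959200+0.923600+0.905800+0.888400+0.841800+0.804000))/(1+29/800) = 7799/10000 ≈ 0.779900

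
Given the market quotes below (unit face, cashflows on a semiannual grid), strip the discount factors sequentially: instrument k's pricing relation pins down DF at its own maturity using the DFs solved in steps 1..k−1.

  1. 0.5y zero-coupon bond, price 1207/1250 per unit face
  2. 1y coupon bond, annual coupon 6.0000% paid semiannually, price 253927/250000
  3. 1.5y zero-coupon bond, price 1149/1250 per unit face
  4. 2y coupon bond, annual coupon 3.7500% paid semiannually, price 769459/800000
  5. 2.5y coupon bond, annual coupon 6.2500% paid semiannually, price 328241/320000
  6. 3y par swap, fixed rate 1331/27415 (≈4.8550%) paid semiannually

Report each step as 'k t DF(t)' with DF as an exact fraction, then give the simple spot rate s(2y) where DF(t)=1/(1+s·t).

step 1 [0.5y] zero: DF = P = 1207/1250 ≈ 0.965600
step 2 [1y] bond c/2=3/100: DF=(253927/250000 − 3/100·(0.965600))/(1+3/100) = 479/500 ≈ 0.958000
step 3 [1.5y] zero: DF = P = 1149/1250 ≈ 0.919200
step 4 [2y] bond c/2=3/160: DF=(769459/800000 − 3/160·(0.965600+0.958000+0.919200))/(1+3/160) = 4459/5000 ≈ 0.891800
step 5 [2.5y] bond c/2=1/32: DF=(328241/320000 − 1/32·(0.965600+0.958000+0.919200+0.891800))/(1+1/32) = 1763/2000 ≈ 0.881500
step 6 [3y] swap r/2=1331/54830: DF=(1 − 1331/54830·(0.965600+0.958000+0.919200+0.891800+0.881500))/(1+1331/54830) = 8669/10000 ≈ 0.866900

1 1/2 1207/1250
2 1 479/500
3 3/2 1149/1250
4 2 4459/5000
5 5/2 1763/2000
6 3 8669/10000
s(2y) = (1/(4459/5000) − 1)/(2) = 541/8918 ≈ 6.0664%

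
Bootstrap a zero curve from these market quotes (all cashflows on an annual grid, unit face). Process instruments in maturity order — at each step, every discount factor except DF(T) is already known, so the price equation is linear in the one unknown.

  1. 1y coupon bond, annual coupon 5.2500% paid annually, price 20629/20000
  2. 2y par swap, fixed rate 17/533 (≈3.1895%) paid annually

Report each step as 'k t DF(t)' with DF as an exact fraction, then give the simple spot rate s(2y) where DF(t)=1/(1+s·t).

step 1 [1y] bond c/1=21/400: DF=(20629/20000 − 21/400·(0))/(1+21/400) = 49/50 ≈ 0.980000
step 2 [2y] swap r/1=17/533: DF=(1 − 17/533·(0.980000))/(1+17/533) = 2347/2500 ≈ 0.938800

1 1 49/50
2 2 2347/2500
s(2y) = (1/(2347/2500) − 1)/(2) = 153/4694 ≈ 3.2595%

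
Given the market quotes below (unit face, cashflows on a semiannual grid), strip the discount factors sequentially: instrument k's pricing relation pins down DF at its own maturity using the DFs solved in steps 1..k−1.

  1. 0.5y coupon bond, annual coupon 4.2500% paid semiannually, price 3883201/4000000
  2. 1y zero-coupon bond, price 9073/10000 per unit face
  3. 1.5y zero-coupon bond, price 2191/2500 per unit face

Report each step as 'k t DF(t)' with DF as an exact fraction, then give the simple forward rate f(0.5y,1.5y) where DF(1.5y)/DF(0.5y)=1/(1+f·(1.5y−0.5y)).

1 1/2 4753/5000
2 1 9073/10000
3 3/2 2191/2500
f(0.5y,1.5y) = ((4753/5000)/(2191/2500) − 1)/(1) = 53/626 ≈ 8.4665%

step 1 [0.5y] bond c/2=17/800: DF=(3883201/4000000 − 17/800·(0))/(1+17/800) = 4753/5000 ≈ 0.950600
step 2 [1y] zero: DF = P = 9073/10000 ≈ 0.907300
step 3 [1.5y] zero: DF = P = 2191/2500 ≈ 0.876400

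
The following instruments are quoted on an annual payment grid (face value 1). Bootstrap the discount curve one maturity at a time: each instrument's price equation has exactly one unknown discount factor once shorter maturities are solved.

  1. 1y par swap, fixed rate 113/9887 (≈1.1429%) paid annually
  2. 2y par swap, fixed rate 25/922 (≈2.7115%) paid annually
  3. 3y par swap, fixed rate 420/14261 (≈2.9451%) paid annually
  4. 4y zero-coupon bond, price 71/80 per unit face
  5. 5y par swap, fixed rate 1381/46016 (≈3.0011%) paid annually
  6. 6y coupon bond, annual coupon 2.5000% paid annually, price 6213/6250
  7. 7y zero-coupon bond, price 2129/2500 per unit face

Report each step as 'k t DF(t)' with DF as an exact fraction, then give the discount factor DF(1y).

step 1 [1y] swap r/1=113/9887: DF=(1 − 113/9887·(0))/(1+113/9887) = 9887/10000 ≈ 0.988700
step 2 [2y] swap r/1=25/922: DF=(1 − 25/922·(0.988700))/(1+25/922) = 379/400 ≈ 0.947500
step 3 [3y] swap r/1=420/14261: DF=(1 − 420/14261·(0.988700+0.947500))/(1+420/14261) = 229/250 ≈ 0.916000
step 4 [4y] zero: DF = P = 71/80 ≈ 0.887500
step 5 [5y] swap r/1=1381/46016: DF=(1 − 1381/46016·(0.988700+0.947500+0.916000+0.887500))/(1+1381/46016) = 8619/10000 ≈ 0.861900
step 6 [6y] bond c/1=1/40: DF=(6213/6250 − 1/40·(0.988700+0.947500+0.916000+0.887500+0.861900))/(1+1/40) = 536/625 ≈ 0.857600
step 7 [7y] zero: DF = P = 2129/2500 ≈ 0.851600

1 1 9887/10000
2 2 379/400
3 3 229/250
4 4 71/80
5 5 8619/10000
6 6 536/625
7 7 2129/2500
DF(1y) = 9887/10000 ≈ 0.988700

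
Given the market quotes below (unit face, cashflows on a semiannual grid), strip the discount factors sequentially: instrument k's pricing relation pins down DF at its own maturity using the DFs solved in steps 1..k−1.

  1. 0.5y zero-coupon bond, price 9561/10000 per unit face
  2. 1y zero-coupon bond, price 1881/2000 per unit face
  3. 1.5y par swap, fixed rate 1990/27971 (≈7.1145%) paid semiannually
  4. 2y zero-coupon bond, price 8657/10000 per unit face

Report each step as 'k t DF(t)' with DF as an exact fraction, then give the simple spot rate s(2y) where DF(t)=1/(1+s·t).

step 1 [0.5y] zero: DF = P = 9561/10000 ≈ 0.956100
step 2 [1y] zero: DF = P = 1881/2000 ≈ 0.940500
step 3 [1.5y] swap r/2=995/27971: DF=(1 − 995/27971·(0.956100+0.940500))/(1+995/27971) = 1801/2000 ≈ 0.900500
step 4 [2y] zero: DF = P = 8657/10000 ≈ 0.865700

1 1/2 9561/10000
2 1 1881/2000
3 3/2 1801/2000
4 2 8657/10000
s(2y) = (1/(8657/10000) − 1)/(2) = 1343/17314 ≈ 7.7567%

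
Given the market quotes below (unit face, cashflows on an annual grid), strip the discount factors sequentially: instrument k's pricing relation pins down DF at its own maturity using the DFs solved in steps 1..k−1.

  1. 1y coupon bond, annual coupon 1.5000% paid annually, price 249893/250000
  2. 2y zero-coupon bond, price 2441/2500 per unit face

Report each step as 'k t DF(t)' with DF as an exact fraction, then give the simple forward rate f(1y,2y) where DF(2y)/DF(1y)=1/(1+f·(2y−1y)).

1 1 1231/1250
2 2 2441/2500
f(1y,2y) = ((1231/1250)/(2441/2500) − 1)/(1) = 21/2441 ≈ 0.8603%

step 1 [1y] bond c/1=3/200: DF=(249893/250000 − 3/200·(0))/(1+3/200) = 1231/1250 ≈ 0.984800
step 2 [2y] zero: DF = P = 2441/2500 ≈ 0.976400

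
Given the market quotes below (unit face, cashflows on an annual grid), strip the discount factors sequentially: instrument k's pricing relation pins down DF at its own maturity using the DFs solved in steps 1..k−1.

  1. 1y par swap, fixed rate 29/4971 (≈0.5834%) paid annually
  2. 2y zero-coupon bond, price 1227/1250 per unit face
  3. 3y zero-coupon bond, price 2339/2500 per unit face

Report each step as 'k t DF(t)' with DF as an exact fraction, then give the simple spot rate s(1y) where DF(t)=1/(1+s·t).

step 1 [1y] swap r/1=29/4971: DF=(1 − 29/4971·(0))/(1+29/4971) = 4971/5000 ≈ 0.994200
step 2 [2y] zero: DF = P = 1227/1250 ≈ 0.981600
step 3 [3y] zero: DF = P = 2339/2500 ≈ 0.935600

1 1 4971/5000
2 2 1227/1250
3 3 2339/2500
s(1y) = (1/(4971/5000) − 1)/(1) = 29/4971 ≈ 0.5834%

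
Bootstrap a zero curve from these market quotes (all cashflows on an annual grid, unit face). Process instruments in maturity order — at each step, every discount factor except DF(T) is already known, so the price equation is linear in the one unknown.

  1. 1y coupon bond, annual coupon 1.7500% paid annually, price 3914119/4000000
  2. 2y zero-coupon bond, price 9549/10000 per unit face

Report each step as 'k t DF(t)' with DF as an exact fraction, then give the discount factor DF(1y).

1 1 9617/10000
2 2 9549/10000
DF(1y) = 9617/10000 ≈ 0.961700

step 1 [1y] bond c/1=7/400: DF=(3914119/4000000 − 7/400·(0))/(1+7/400) = 9617/10000 ≈ 0.961700
step 2 [2y] zero: DF = P = 9549/10000 ≈ 0.954900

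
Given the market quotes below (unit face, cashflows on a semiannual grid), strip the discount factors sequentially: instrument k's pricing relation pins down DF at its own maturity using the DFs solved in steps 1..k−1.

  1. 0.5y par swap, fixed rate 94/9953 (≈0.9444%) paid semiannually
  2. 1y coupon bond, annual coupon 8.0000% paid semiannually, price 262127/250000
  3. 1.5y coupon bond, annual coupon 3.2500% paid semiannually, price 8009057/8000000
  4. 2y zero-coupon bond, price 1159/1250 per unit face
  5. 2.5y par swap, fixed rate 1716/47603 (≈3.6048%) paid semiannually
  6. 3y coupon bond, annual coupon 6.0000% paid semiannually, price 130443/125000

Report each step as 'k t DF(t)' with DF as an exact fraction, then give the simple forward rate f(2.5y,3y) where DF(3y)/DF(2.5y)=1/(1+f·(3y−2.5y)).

step 1 [0.5y] swap r/2=47/9953: DF=(1 − 47/9953·(0))/(1+47/9953) = 9953/10000 ≈ 0.995300
step 2 [1y] bond c/2=1/25: DF=(262127/250000 − 1/25·(0.995300))/(1+1/25) = 9699/10000 ≈ 0.969900
step 3 [1.5y] bond c/2=13/800: DF=(8009057/8000000 − 13/800·(0.995300+0.969900))/(1+13/800) = 9537/10000 ≈ 0.953700
step 4 [2y] zero: DF = P = 1159/1250 ≈ 0.927200
step 5 [2.5y] swap r/2=858/47603: DF=(1 − 858/47603·(0.995300+0.969900+0.953700+0.927200))/(1+858/47603) = 4571/5000 ≈ 0.914200
step 6 [3y] bond c/2=3/100: DF=(130443/125000 − 3/100·(0.995300+0.969900+0.953700+0.927200+0.914200))/(1+3/100) = 1749/2000 ≈ 0.874500

1 1/2 9953/10000
2 1 9699/10000
3 3/2 9537/10000
4 2 1159/1250
5 5/2 4571/5000
6 3 1749/2000
f(2.5y,3y) = ((4571/5000)/(1749/2000) − 1)/(1/2) = 794/8745 ≈ 9.0795%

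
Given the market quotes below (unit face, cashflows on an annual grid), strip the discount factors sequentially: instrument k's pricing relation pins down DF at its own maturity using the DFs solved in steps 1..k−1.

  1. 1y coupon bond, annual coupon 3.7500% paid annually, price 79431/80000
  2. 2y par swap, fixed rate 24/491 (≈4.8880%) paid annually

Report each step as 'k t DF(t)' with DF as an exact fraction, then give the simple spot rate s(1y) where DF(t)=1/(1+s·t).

step 1 [1y] bond c/1=3/80: DF=(79431/80000 − 3/80·(0))/(1+3/80) = 957/1000 ≈ 0.957000
step 2 [2y] swap r/1=24/491: DF=(1 − 24/491·(0.957000))/(1+24/491) = 568/625 ≈ 0.908800

1 1 957/1000
2 2 568/625
s(1y) = (1/(957/1000) − 1)/(1) = 43/957 ≈ 4.4932%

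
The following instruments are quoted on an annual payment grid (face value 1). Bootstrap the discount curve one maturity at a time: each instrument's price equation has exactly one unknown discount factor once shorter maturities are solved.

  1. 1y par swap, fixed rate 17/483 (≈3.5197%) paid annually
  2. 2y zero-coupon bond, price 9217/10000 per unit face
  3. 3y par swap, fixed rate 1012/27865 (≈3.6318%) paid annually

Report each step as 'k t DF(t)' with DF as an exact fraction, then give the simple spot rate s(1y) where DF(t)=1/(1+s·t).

1 1 483/500
2 2 9217/10000
3 3 2247/2500
s(1y) = (1/(483/500) − 1)/(1) = 17/483 ≈ 3.5197%

step 1 [1y] swap r/1=17/483: DF=(1 − 17/483·(0))/(1+17/483) = 483/500 ≈ 0.966000
step 2 [2y] zero: DF = P = 9217/10000 ≈ 0.921700
step 3 [3y] swap r/1=1012/27865: DF=(1 − 1012/27865·(0.966000+0.921700))/(1+1012/27865) = 2247/2500 ≈ 0.898800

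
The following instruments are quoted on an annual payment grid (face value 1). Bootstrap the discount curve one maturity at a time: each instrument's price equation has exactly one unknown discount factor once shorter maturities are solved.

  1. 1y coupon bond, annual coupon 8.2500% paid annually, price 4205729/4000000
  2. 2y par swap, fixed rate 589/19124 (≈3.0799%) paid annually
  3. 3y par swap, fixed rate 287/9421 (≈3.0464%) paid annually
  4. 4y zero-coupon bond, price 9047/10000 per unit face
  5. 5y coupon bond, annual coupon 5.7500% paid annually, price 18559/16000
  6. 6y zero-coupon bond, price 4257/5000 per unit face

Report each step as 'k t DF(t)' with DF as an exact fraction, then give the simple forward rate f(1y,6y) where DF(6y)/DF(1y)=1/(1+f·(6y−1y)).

1 1 9713/10000
2 2 9411/10000
3 3 9139/10000
4 4 9047/10000
5 5 447/500
6 6 4257/5000
f(1y,6y) = ((9713/10000)/(4257/5000) − 1)/(5) = 109/3870 ≈ 2.8165%

step 1 [1y] bond c/1=33/400: DF=(4205729/4000000 − 33/400·(0))/(1+33/400) = 9713/10000 ≈ 0.971300
step 2 [2y] swap r/1=589/19124: DF=(1 − 589/19124·(0.971300))/(1+589/19124) = 9411/10000 ≈ 0.941100
step 3 [3y] swap r/1=287/9421: DF=(1 − 287/9421·(0.971300+0.941100))/(1+287/9421) = 9139/10000 ≈ 0.913900
step 4 [4y] zero: DF = P = 9047/10000 ≈ 0.904700
step 5 [5y] bond c/1=23/400: DF=(18559/16000 − 23/400·(0.971300+0.941100+0.913900+0.904700))/(1+23/400) = 447/500 ≈ 0.894000
step 6 [6y] zero: DF = P = 4257/5000 ≈ 0.851400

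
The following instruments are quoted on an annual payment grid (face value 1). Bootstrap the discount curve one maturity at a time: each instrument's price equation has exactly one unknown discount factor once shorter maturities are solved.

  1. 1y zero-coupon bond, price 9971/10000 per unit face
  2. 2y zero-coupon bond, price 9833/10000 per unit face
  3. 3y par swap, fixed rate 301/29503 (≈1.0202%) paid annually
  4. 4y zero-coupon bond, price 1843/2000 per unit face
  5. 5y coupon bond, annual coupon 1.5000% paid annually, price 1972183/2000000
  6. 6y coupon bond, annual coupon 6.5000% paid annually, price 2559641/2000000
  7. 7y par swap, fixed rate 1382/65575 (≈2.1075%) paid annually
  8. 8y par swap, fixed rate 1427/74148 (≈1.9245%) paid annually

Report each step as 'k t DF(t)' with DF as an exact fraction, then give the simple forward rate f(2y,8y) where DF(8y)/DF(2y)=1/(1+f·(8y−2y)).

step 1 [1y] zero: DF = P = 9971/10000 ≈ 0.997100
step 2 [2y] zero: DF = P = 9833/10000 ≈ 0.983300
step 3 [3y] swap r/1=301/29503: DF=(1 − 301/29503·(0.997100+0.983300))/(1+301/29503) = 9699/10000 ≈ 0.969900
step 4 [4y] zero: DF = P = 1843/2000 ≈ 0.921500
step 5 [5y] bond c/1=3/200: DF=(1972183/2000000 − 3/200·(0.997100+0.983300+0.969900+0.921500))/(1+3/200) = 9143/10000 ≈ 0.914300
step 6 [6y] bond c/1=13/200: DF=(2559641/2000000 − 13/200·(0.997100+0.983300+0.969900+0.921500+0.914300))/(1+13/200) = 1137/1250 ≈ 0.909600
step 7 [7y] swap r/1=1382/65575: DF=(1 − 1382/65575·(0.997100+0.983300+0.969900+0.921500+0.914300+0.909600))/(1+1382/65575) = 4309/5000 ≈ 0.861800
step 8 [8y] swap r/1=1427/74148: DF=(1 − 1427/74148·(0.997100+0.983300+0.969900+0.921500+0.914300+0.909600+0.861800))/(1+1427/74148) = 8573/10000 ≈ 0.857300

1 1 9971/10000
2 2 9833/10000
3 3 9699/10000
4 4 1843/2000
5 5 9143/10000
6 6 1137/1250
7 7 4309/5000
8 8 8573/10000
f(2y,8y) = ((9833/10000)/(8573/10000) − 1)/(6) = 210/8573 ≈ 2.4496%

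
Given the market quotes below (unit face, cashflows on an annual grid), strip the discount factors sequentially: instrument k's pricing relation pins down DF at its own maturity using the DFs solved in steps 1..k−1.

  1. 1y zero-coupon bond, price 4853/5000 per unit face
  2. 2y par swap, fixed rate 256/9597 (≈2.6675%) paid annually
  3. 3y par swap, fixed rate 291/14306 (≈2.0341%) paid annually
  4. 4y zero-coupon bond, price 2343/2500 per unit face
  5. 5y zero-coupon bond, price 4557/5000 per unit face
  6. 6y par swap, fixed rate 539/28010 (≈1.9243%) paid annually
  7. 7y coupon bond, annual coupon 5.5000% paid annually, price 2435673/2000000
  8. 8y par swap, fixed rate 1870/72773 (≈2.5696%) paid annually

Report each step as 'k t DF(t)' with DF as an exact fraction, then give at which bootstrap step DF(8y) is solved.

step 1 [1y] zero: DF = P = 4853/5000 ≈ 0.970600
step 2 [2y] swap r/1=256/9597: DF=(1 − 256/9597·(0.970600))/(1+256/9597) = 593/625 ≈ 0.948800
step 3 [3y] swap r/1=291/14306: DF=(1 − 291/14306·(0.970600+0.948800))/(1+291/14306) = 4709/5000 ≈ 0.941800
step 4 [4y] zero: DF = P = 2343/2500 ≈ 0.937200
step 5 [5y] zero: DF = P = 4557/5000 ≈ 0.911400
step 6 [6y] swap r/1=539/28010: DF=(1 − 539/28010·(0.970600+0.948800+0.941800+0.937200+0.911400))/(1+539/28010) = 4461/5000 ≈ 0.892200
step 7 [7y] bond c/1=11/200: DF=(2435673/2000000 − 11/200·(0.970600+0.948800+0.941800+0.937200+0.911400+0.892200))/(1+11/200) = 8623/10000 ≈ 0.862300
step 8 [8y] swap r/1=1870/72773: DF=(1 − 1870/72773·(0.970600+0.948800+0.941800+0.937200+0.911400+0.892200+0.862300))/(1+1870/72773) = 813/1000 ≈ 0.813000

1 1 4853/5000
2 2 593/625
3 3 4709/5000
4 4 2343/2500
5 5 4557/5000
6 6 4461/5000
7 7 8623/10000
8 8 813/1000
DF(8y) is solved at step 8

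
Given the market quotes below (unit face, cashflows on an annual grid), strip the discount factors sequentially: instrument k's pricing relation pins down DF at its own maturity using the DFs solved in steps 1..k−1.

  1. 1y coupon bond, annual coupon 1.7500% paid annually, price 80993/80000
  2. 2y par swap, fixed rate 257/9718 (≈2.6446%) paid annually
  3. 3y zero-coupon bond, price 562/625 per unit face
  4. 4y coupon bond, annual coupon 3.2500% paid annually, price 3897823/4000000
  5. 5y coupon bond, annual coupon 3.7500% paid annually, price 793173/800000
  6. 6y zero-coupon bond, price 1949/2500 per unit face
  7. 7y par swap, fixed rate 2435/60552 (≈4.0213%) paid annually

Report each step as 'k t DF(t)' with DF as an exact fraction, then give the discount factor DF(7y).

step 1 [1y] bond c/1=7/400: DF=(80993/80000 − 7/400·(0))/(1+7/400) = 199/200 ≈ 0.995000
step 2 [2y] swap r/1=257/9718: DF=(1 − 257/9718·(0.995000))/(1+257/9718) = 4743/5000 ≈ 0.948600
step 3 [3y] zero: DF = P = 562/625 ≈ 0.899200
step 4 [4y] bond c/1=13/400: DF=(3897823/4000000 − 13/400·(0.995000+0.948600+0.899200))/(1+13/400) = 8543/10000 ≈ 0.854300
step 5 [5y] bond c/1=3/80: DF=(793173/800000 − 3/80·(0.995000+0.948600+0.899200+0.854300))/(1+3/80) = 411/500 ≈ 0.822000
step 6 [6y] zero: DF = P = 1949/2500 ≈ 0.779600
step 7 [7y] swap r/1=2435/60552: DF=(1 − 2435/60552·(0.995000+0.948600+0.899200+0.854300+0.822000+0.779600))/(1+2435/60552) = 1513/2000 ≈ 0.756500

1 1 199/200
2 2 4743/5000
3 3 562/625
4 4 8543/10000
5 5 411/500
6 6 1949/2500
7 7 1513/2000
DF(7y) = 1513/2000 ≈ 0.756500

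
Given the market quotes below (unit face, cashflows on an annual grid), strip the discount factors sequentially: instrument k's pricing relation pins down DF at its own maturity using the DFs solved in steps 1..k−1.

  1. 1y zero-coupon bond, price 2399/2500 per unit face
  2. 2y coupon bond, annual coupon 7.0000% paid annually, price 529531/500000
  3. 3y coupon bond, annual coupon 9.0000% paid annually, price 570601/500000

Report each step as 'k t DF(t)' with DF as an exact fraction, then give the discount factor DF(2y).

step 1 [1y] zero: DF = P = 2399/2500 ≈ 0.959600
step 2 [2y] bond c/1=7/100: DF=(529531/500000 − 7/100·(0.959600))/(1+7/100) = 927/1000 ≈ 0.927000
step 3 [3y] bond c/1=9/100: DF=(570601/500000 − 9/100·(0.959600+0.927000))/(1+9/100) = 557/625 ≈ 0.891200

1 1 2399/2500
2 2 927/1000
3 3 557/625
DF(2y) = 927/1000 ≈ 0.927000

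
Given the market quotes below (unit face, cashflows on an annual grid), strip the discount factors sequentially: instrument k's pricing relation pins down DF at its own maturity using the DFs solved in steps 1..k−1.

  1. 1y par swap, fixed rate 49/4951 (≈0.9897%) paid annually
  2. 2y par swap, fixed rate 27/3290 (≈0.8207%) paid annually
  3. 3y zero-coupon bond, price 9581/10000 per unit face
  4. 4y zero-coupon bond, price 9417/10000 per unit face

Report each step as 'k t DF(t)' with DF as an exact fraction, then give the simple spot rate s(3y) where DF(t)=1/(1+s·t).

step 1 [1y] swap r/1=49/4951: DF=(1 − 49/4951·(0))/(1+49/4951) = 4951/5000 ≈ 0.990200
step 2 [2y] swap r/1=27/3290: DF=(1 − 27/3290·(0.990200))/(1+27/3290) = 4919/5000 ≈ 0.983800
step 3 [3y] zero: DF = P = 9581/10000 ≈ 0.958100
step 4 [4y] zero: DF = P = 9417/10000 ≈ 0.941700

1 1 4951/5000
2 2 4919/5000
3 3 9581/10000
4 4 9417/10000
s(3y) = (1/(9581/10000) − 1)/(3) = 419/28743 ≈ 1.4577%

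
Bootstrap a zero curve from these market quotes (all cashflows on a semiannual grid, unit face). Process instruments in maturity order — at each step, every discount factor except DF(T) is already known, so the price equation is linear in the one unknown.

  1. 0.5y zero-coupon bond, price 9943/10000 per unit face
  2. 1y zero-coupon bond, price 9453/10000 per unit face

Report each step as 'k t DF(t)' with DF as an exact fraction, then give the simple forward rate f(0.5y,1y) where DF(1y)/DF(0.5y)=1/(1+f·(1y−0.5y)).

1 1/2 9943/10000
2 1 9453/10000
f(0.5y,1y) = ((9943/10000)/(9453/10000) − 1)/(1/2) = 980/9453 ≈ 10.3671%

step 1 [0.5y] zero: DF = P = 9943/10000 ≈ 0.994300
step 2 [1y] zero: DF = P = 9453/10000 ≈ 0.945300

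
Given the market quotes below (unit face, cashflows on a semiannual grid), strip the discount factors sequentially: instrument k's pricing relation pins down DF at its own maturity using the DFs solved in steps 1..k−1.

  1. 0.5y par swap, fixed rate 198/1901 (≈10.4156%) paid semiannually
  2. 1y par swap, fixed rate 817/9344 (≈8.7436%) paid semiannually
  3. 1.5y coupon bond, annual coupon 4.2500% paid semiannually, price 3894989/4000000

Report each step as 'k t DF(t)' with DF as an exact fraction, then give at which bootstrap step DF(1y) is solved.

1 1/2 1901/2000
2 1 9183/10000
3 3/2 4573/5000
DF(1y) is solved at step 2

step 1 [0.5y] swap r/2=99/1901: DF=(1 − 99/1901·(0))/(1+99/1901) = 1901/2000 ≈ 0.950500
step 2 [1y] swap r/2=817/18688: DF=(1 − 817/18688·(0.950500))/(1+817/18688) = 9183/10000 ≈ 0.918300
step 3 [1.5y] bond c/2=17/800: DF=(3894989/4000000 − 17/800·(0.950500+0.918300))/(1+17/800) = 4573/5000 ≈ 0.914600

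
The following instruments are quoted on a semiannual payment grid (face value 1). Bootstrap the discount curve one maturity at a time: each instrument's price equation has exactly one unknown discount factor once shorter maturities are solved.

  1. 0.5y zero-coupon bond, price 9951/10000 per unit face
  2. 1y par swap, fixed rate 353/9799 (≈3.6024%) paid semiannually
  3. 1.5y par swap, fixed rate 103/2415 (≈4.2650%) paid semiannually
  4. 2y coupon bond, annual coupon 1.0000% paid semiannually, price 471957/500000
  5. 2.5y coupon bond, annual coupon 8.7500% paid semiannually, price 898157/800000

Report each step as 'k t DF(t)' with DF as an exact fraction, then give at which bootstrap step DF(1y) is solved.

1 1/2 9951/10000
2 1 9647/10000
3 3/2 4691/5000
4 2 578/625
5 5/2 4577/5000
DF(1y) is solved at step 2

step 1 [0.5y] zero: DF = P = 9951/10000 ≈ 0.995100
step 2 [1y] swap r/2=353/19598: DF=(1 − 353/19598·(0.995100))/(1+353/19598) = 9647/10000 ≈ 0.964700
step 3 [1.5y] swap r/2=103/4830: DF=(1 − 103/4830·(0.995100+0.964700))/(1+103/4830) = 4691/5000 ≈ 0.938200
step 4 [2y] bond c/2=1/200: DF=(471957/500000 − 1/200·(0.995100+0.964700+0.938200))/(1+1/200) = 578/625 ≈ 0.924800
step 5 [2.5y] bond c/2=7/160: DF=(898157/800000 − 7/160·(0.995100+0.964700+0.938200+0.924800))/(1+7/160) = 4577/5000 ≈ 0.915400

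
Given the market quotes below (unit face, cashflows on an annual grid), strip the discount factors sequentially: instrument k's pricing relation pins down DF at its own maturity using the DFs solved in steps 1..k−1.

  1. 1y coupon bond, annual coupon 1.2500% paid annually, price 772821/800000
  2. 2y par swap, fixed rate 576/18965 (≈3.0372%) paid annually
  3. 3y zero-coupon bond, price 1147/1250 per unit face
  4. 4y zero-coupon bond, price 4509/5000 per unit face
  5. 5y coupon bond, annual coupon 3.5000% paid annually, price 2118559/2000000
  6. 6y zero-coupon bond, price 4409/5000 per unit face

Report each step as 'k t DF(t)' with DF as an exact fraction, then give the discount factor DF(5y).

step 1 [1y] bond c/1=1/80: DF=(772821/800000 − 1/80·(0))/(1+1/80) = 9541/10000 ≈ 0.954100
step 2 [2y] swap r/1=576/18965: DF=(1 − 576/18965·(0.954100))/(1+576/18965) = 589/625 ≈ 0.942400
step 3 [3y] zero: DF = P = 1147/1250 ≈ 0.917600
step 4 [4y] zero: DF = P = 4509/5000 ≈ 0.901800
step 5 [5y] bond c/1=7/200: DF=(2118559/2000000 − 7/200·(0.954100+0.942400+0.917600+0.901800))/(1+7/200) = 4489/5000 ≈ 0.897800
step 6 [6y] zero: DF = P = 4409/5000 ≈ 0.881800

1 1 9541/10000
2 2 589/625
3 3 1147/1250
4 4 4509/5000
5 5 4489/5000
6 6 4409/5000
DF(5y) = 4489/5000 ≈ 0.897800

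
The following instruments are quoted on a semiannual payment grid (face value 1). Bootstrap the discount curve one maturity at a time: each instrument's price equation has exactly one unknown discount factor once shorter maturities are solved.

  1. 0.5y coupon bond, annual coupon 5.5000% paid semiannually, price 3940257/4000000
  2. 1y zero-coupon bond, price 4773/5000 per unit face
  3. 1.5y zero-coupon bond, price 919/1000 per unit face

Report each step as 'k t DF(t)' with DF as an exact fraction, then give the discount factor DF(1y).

step 1 [0.5y] bond c/2=11/400: DF=(3940257/4000000 − 11/400·(0))/(1+11/400) = 9587/10000 ≈ 0.958700
step 2 [1y] zero: DF = P = 4773/5000 ≈ 0.954600
step 3 [1.5y] zero: DF = P = 919/1000 ≈ 0.919000

1 1/2 9587/10000
2 1 4773/5000
3 3/2 919/1000
DF(1y) = 4773/5000 ≈ 0.954600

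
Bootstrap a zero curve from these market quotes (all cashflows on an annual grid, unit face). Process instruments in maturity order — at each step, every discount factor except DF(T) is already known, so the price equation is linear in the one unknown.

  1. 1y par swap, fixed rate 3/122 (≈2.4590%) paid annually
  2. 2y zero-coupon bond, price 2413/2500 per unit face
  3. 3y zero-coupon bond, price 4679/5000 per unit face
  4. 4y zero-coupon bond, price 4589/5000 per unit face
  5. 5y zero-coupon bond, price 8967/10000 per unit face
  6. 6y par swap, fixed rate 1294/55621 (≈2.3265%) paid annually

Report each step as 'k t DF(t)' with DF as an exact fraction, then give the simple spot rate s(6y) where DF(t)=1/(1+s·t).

step 1 [1y] swap r/1=3/122: DF=(1 − 3/122·(0))/(1+3/122) = 122/125 ≈ 0.976000
step 2 [2y] zero: DF = P = 2413/2500 ≈ 0.965200
step 3 [3y] zero: DF = P = 4679/5000 ≈ 0.935800
step 4 [4y] zero: DF = P = 4589/5000 ≈ 0.917800
step 5 [5y] zero: DF = P = 8967/10000 ≈ 0.896700
step 6 [6y] swap r/1=1294/55621: DF=(1 − 1294/55621·(0.976000+0.965200+0.935800+0.917800+0.896700))/(1+1294/55621) = 4353/5000 ≈ 0.870600

1 1 122/125
2 2 2413/2500
3 3 4679/5000
4 4 4589/5000
5 5 8967/10000
6 6 4353/5000
s(6y) = (1/(4353/5000) − 1)/(6) = 647/26118 ≈ 2.4772%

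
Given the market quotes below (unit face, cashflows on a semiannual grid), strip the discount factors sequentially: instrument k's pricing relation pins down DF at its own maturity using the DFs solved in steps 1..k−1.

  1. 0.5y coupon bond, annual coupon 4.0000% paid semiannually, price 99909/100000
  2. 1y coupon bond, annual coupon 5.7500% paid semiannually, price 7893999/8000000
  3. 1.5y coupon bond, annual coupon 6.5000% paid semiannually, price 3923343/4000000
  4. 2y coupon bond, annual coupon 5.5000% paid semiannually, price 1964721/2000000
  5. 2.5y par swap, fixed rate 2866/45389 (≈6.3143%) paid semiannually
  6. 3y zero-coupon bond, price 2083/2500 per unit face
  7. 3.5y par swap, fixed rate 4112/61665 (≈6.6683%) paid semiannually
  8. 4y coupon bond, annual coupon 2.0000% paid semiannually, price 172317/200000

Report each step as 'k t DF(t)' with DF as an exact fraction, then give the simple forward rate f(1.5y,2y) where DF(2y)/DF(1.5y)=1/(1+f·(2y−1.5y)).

step 1 [0.5y] bond c/2=1/50: DF=(99909/100000 − 1/50·(0))/(1+1/50) = 1959/2000 ≈ 0.979500
step 2 [1y] bond c/2=23/800: DF=(7893999/8000000 − 23/800·(0.979500))/(1+23/800) = 4659/5000 ≈ 0.931800
step 3 [1.5y] bond c/2=13/400: DF=(3923343/4000000 − 13/400·(0.979500+0.931800))/(1+13/400) = 4449/5000 ≈ 0.889800
step 4 [2y] bond c/2=11/400: DF=(1964721/2000000 − 11/400·(0.979500+0.931800+0.889800))/(1+11/400) = 8811/10000 ≈ 0.881100
step 5 [2.5y] swap r/2=1433/45389: DF=(1 − 1433/45389·(0.979500+0.931800+0.889800+0.881100))/(1+1433/45389) = 8567/10000 ≈ 0.856700
step 6 [3y] zero: DF = P = 2083/2500 ≈ 0.833200
step 7 [3.5y] swap r/2=2056/61665: DF=(1 − 2056/61665·(0.979500+0.931800+0.889800+0.881100+0.856700+0.833200))/(1+2056/61665) = 993/1250 ≈ 0.794400
step 8 [4y] bond c/2=1/100: DF=(172317/200000 − 1/100·(0.979500+0.931800+0.889800+0.881100+0.856700+0.833200+0.794400))/(1+1/100) = 99/125 ≈ 0.792000

1 1/2 1959/2000
2 1 4659/5000
3 3/2 4449/5000
4 2 8811/10000
5 5/2 8567/10000
6 3 2083/2500
7 7/2 993/1250
8 4 99/125
f(1.5y,2y) = ((4449/5000)/(8811/10000) − 1)/(1/2) = 58/2937 ≈ 1.9748%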